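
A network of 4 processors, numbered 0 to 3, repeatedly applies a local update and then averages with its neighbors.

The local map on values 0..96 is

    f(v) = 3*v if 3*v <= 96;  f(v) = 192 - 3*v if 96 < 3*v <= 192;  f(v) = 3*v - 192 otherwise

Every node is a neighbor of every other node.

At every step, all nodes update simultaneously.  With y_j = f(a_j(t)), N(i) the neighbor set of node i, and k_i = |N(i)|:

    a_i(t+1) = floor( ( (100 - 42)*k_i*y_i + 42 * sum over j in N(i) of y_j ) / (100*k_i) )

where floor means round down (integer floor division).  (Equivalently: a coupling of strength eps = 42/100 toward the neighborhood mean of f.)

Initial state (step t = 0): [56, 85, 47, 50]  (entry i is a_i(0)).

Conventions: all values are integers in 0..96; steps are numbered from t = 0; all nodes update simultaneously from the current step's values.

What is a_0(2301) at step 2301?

Simulating step by step:
t=0: [56, 85, 47, 50]
t=1: [35, 52, 47, 43]
t=2: [71, 49, 55, 60]
t=3: [23, 34, 26, 19]
t=4: [71, 80, 75, 66]
t=5: [24, 36, 29, 17]
t=6: [72, 78, 79, 63]
t=7: [26, 34, 35, 17]
t=8: [77, 82, 81, 65]
t=9: [37, 44, 43, 21]
t=10: [73, 63, 65, 65]
t=11: [16, 6, 6, 6]
t=12: [35, 22, 22, 22]
t=13: [78, 68, 68, 68]
t=14: [29, 16, 16, 16]
t=15: [70, 53, 53, 53]
t=16: [24, 30, 30, 30]
t=17: [79, 87, 87, 87]
t=18: [55, 65, 65, 65]
t=19: [16, 6, 6, 6]

Answer: a_0(2301) = 78
Key observation: The state at step 11, [16, 6, 6, 6], reappears at step 19: the system is in a cycle of period 8 from step 11 on.  Therefore the state at step 2301 equals the state at step 11 + ((2301 - 11) mod 8) = 13, which is [78, 68, 68, 68].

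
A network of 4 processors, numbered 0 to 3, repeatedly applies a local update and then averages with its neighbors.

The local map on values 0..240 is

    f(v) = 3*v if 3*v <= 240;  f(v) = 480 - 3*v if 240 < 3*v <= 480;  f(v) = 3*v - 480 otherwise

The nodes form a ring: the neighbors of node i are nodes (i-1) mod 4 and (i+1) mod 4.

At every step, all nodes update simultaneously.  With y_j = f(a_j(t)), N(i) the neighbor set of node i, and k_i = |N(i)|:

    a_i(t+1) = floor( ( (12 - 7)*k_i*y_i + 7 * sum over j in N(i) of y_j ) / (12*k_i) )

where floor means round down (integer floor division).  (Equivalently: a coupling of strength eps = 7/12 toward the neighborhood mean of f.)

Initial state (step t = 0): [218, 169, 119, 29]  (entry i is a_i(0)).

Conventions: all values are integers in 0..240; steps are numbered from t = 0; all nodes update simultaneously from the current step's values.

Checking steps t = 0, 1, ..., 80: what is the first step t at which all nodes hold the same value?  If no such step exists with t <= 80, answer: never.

Answer: 23
Key observation: Synchronization is absorbing here: once all nodes are equal they stay equal, and step 23 is the first all-equal step.

Derivation:
t=0: [218, 169, 119, 29]  (not all equal)
t=1: [105, 97, 84, 122]  (not all equal)
t=2: [157, 193, 183, 162]  (not all equal)
t=3: [34, 64, 59, 25]  (not all equal)
t=4: [120, 161, 151, 112]  (not all equal)
t=5: [92, 44, 54, 102]  (not all equal)
t=6: [174, 161, 156, 179]  (not all equal)
t=7: [35, 17, 22, 39]  (not all equal)
t=8: [92, 71, 76, 98]  (not all equal)
t=9: [201, 214, 211, 203]  (not all equal)
t=10: [136, 148, 148, 134]  (not all equal)
t=11: [63, 46, 48, 64]  (not all equal)
t=12: [175, 154, 156, 177]  (not all equal)
t=13: [38, 24, 25, 37]  (not all equal)
t=14: [100, 85, 84, 101]  (not all equal)
t=15: [192, 212, 212, 192]  (not all equal)
t=16: [113, 138, 138, 113]  (not all equal)
t=17: [119, 87, 87, 119]  (not all equal)
t=18: [151, 191, 191, 151]  (not all equal)
t=19: [46, 73, 73, 46]  (not all equal)
t=20: [161, 195, 195, 161]  (not all equal)
t=21: [32, 75, 75, 32]  (not all equal)
t=22: [133, 187, 187, 133]  (not all equal)
t=23: [81, 81, 81, 81]  (all equal)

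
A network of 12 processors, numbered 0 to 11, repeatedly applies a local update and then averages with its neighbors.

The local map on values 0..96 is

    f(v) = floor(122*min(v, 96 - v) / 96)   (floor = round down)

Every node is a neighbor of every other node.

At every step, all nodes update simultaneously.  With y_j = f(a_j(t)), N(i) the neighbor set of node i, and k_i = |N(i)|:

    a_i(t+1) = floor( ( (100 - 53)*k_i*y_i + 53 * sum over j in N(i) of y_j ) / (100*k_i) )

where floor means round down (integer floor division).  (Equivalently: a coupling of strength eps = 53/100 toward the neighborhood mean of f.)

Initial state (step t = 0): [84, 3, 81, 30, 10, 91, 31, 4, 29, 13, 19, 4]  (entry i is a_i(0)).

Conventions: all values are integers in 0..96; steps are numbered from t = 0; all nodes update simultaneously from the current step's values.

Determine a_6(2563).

Simulating step by step:
t=0: [84, 3, 81, 30, 10, 91, 31, 4, 29, 13, 19, 4]
t=1: [16, 11, 18, 26, 15, 13, 26, 12, 25, 17, 20, 12]
t=2: [21, 18, 21, 26, 20, 19, 26, 18, 25, 21, 23, 18]
t=3: [26, 24, 26, 29, 25, 25, 29, 24, 28, 26, 27, 24]
t=4: [32, 31, 32, 34, 31, 31, 34, 31, 33, 32, 33, 31]
t=5: [40, 39, 40, 41, 39, 39, 41, 39, 40, 40, 40, 39]
t=6: [49, 49, 49, 50, 49, 49, 50, 49, 49, 49, 49, 49]
t=7: [58, 58, 58, 58, 58, 58, 58, 58, 58, 58, 58, 58]
t=8: [48, 48, 48, 48, 48, 48, 48, 48, 48, 48, 48, 48]
t=9: [61, 61, 61, 61, 61, 61, 61, 61, 61, 61, 61, 61]
t=10: [44, 44, 44, 44, 44, 44, 44, 44, 44, 44, 44, 44]
t=11: [55, 55, 55, 55, 55, 55, 55, 55, 55, 55, 55, 55]
t=12: [52, 52, 52, 52, 52, 52, 52, 52, 52, 52, 52, 52]
t=13: [55, 55, 55, 55, 55, 55, 55, 55, 55, 55, 55, 55]

Answer: a_6(2563) = 55
Key observation: The state at step 11, [55, 55, 55, 55, 55, 55, 55, 55, 55, 55, 55, 55], reappears at step 13: the system is in a cycle of period 2 from step 11 on.  Therefore the state at step 2563 equals the state at step 11 + ((2563 - 11) mod 2) = 11, which is [55, 55, 55, 55, 55, 55, 55, 55, 55, 55, 55, 55].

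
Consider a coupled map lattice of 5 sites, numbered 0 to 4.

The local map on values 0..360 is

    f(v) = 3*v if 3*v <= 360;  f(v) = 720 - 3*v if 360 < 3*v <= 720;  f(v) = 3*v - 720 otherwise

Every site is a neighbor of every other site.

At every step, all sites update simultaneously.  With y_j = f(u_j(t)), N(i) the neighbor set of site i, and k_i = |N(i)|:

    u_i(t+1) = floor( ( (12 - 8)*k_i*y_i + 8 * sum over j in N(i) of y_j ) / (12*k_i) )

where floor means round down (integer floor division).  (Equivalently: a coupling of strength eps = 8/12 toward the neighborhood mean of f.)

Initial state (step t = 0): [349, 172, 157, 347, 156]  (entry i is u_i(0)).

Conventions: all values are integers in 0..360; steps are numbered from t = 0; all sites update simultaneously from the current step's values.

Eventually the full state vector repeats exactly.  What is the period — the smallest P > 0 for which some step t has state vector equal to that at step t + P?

Answer: 4
Key observation: The state at step 8, [189, 189, 189, 189, 189], reappears at step 12 — and no state repeats earlier — so the cycle the system enters has period 4.

Derivation:
t=0: [349, 172, 157, 347, 156]
t=1: [280, 259, 267, 279, 267]
t=2: [96, 85, 89, 95, 89]
t=3: [275, 269, 271, 274, 271]
t=4: [97, 94, 95, 97, 95]
t=5: [287, 286, 286, 287, 286]
t=6: [139, 139, 139, 139, 139]
t=7: [303, 303, 303, 303, 303]
t=8: [189, 189, 189, 189, 189]
t=9: [153, 153, 153, 153, 153]
t=10: [261, 261, 261, 261, 261]
t=11: [63, 63, 63, 63, 63]
t=12: [189, 189, 189, 189, 189]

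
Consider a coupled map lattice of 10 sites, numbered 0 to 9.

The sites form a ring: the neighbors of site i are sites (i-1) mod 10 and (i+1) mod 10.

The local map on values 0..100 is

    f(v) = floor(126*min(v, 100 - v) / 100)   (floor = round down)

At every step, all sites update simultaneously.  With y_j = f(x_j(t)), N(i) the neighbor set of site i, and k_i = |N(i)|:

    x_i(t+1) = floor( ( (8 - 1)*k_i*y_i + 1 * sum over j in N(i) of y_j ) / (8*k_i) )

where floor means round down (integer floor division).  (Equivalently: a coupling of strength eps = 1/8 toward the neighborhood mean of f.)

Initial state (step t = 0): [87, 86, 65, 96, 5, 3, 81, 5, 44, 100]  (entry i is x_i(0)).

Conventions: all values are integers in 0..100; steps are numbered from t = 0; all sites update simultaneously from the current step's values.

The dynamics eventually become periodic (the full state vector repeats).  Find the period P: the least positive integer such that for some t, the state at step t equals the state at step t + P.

Simulating step by step:
t=0: [87, 86, 65, 96, 5, 3, 81, 5, 44, 100]
t=1: [15, 18, 39, 7, 5, 4, 20, 10, 48, 4]
t=2: [17, 23, 44, 10, 6, 6, 22, 15, 53, 9]
t=3: [20, 29, 50, 14, 7, 8, 25, 21, 53, 14]
t=4: [25, 37, 58, 19, 8, 11, 29, 28, 54, 20]
t=5: [31, 45, 49, 24, 11, 14, 34, 36, 53, 27]
t=6: [39, 55, 58, 30, 14, 18, 40, 45, 56, 35]
t=7: [49, 55, 51, 36, 18, 23, 48, 55, 54, 45]
t=8: [60, 56, 59, 44, 23, 29, 57, 56, 56, 56]
t=9: [50, 54, 51, 53, 30, 36, 52, 54, 55, 54]
t=10: [62, 57, 60, 57, 38, 45, 58, 57, 56, 57]
t=11: [47, 53, 50, 53, 48, 55, 52, 53, 54, 53]
t=12: [59, 59, 62, 59, 59, 56, 59, 58, 57, 58]
t=13: [51, 50, 47, 50, 51, 54, 51, 52, 53, 52]
t=14: [61, 62, 59, 62, 60, 57, 60, 60, 59, 60]
t=15: [48, 47, 50, 47, 50, 53, 50, 50, 50, 50]
t=16: [60, 59, 62, 59, 62, 59, 62, 63, 63, 62]
t=17: [49, 50, 47, 50, 47, 50, 47, 46, 46, 47]
t=18: [61, 62, 59, 62, 59, 62, 59, 57, 57, 59]
t=19: [49, 47, 50, 47, 50, 47, 50, 53, 53, 51]
t=20: [60, 59, 62, 59, 62, 59, 62, 59, 59, 60]
t=21: [50, 50, 47, 50, 47, 50, 47, 50, 50, 50]
t=22: [63, 62, 59, 62, 59, 62, 59, 62, 63, 63]
t=23: [46, 47, 50, 47, 50, 47, 50, 47, 46, 46]
t=24: [57, 59, 62, 59, 62, 59, 62, 59, 57, 57]
t=25: [53, 50, 47, 50, 47, 50, 47, 50, 53, 54]
t=26: [59, 62, 59, 62, 59, 62, 59, 62, 59, 57]
t=27: [50, 47, 50, 47, 50, 47, 50, 47, 50, 53]
t=28: [62, 59, 62, 59, 62, 59, 62, 59, 62, 59]
t=29: [47, 50, 47, 50, 47, 50, 47, 50, 47, 50]
t=30: [59, 62, 59, 62, 59, 62, 59, 62, 59, 62]
t=31: [50, 47, 50, 47, 50, 47, 50, 47, 50, 47]
t=32: [62, 59, 62, 59, 62, 59, 62, 59, 62, 59]

Answer: 4
Key observation: The state at step 28, [62, 59, 62, 59, 62, 59, 62, 59, 62, 59], reappears at step 32 — and no state repeats earlier — so the cycle the system enters has period 4.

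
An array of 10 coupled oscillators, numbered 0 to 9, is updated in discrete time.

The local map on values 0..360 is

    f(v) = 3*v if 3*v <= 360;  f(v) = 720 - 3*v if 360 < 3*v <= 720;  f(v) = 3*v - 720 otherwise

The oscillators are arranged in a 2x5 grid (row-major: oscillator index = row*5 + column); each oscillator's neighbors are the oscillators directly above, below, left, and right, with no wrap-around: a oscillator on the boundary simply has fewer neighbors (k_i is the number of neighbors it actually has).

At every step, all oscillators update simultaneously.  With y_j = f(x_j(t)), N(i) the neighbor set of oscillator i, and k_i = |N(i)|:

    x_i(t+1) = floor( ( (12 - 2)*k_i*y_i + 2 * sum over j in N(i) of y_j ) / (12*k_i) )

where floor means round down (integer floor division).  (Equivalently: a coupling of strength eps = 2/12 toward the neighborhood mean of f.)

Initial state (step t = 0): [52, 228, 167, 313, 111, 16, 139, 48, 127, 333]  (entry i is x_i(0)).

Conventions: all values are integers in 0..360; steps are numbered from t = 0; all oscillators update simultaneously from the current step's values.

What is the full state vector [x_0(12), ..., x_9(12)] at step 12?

Answer: [294, 253, 255, 291, 77, 105, 233, 164, 162, 31]

Derivation:
t=0: [52, 228, 167, 313, 111, 16, 139, 48, 127, 333]
t=1: [137, 67, 204, 232, 319, 78, 265, 167, 318, 288]
t=2: [293, 194, 114, 52, 211, 227, 98, 205, 216, 159]
t=3: [147, 159, 307, 157, 105, 70, 260, 126, 88, 215]
t=4: [270, 232, 213, 250, 289, 203, 94, 314, 257, 110]
t=5: [86, 45, 82, 40, 152, 123, 254, 208, 74, 291]
t=6: [255, 142, 224, 140, 242, 317, 67, 108, 205, 168]
t=7: [81, 261, 91, 258, 48, 213, 214, 289, 134, 189]
t=8: [214, 85, 242, 85, 137, 94, 81, 159, 284, 166]
t=9: [109, 230, 46, 237, 297, 261, 245, 223, 150, 221]
t=10: [280, 51, 120, 39, 148, 81, 20, 66, 231, 84]
t=11: [133, 157, 326, 134, 260, 217, 83, 189, 54, 235]
t=12: [294, 253, 255, 291, 77, 105, 233, 164, 162, 31]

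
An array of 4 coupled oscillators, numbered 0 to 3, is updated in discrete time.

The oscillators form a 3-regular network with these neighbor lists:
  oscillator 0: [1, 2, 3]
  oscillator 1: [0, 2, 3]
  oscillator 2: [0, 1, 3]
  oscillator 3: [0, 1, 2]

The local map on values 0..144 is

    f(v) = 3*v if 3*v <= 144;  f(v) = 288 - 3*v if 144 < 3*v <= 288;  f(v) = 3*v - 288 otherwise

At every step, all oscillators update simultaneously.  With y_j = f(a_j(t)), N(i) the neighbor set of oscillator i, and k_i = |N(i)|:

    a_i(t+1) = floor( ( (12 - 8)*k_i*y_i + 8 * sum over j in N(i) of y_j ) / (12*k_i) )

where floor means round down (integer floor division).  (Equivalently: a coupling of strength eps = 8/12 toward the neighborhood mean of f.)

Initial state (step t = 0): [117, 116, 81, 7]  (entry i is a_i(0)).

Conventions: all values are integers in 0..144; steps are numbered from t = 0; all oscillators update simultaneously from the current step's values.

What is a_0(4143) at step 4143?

Simulating step by step:
t=0: [117, 116, 81, 7]
t=1: [49, 48, 47, 44]
t=2: [139, 140, 139, 138]
t=3: [129, 129, 129, 128]
t=4: [98, 98, 98, 98]
t=5: [6, 6, 6, 6]
t=6: [18, 18, 18, 18]
t=7: [54, 54, 54, 54]
t=8: [126, 126, 126, 126]
t=9: [90, 90, 90, 90]
t=10: [18, 18, 18, 18]

Answer: a_0(4143) = 54
Key observation: The state at step 6, [18, 18, 18, 18], reappears at step 10: the system is in a cycle of period 4 from step 6 on.  Therefore the state at step 4143 equals the state at step 6 + ((4143 - 6) mod 4) = 7, which is [54, 54, 54, 54].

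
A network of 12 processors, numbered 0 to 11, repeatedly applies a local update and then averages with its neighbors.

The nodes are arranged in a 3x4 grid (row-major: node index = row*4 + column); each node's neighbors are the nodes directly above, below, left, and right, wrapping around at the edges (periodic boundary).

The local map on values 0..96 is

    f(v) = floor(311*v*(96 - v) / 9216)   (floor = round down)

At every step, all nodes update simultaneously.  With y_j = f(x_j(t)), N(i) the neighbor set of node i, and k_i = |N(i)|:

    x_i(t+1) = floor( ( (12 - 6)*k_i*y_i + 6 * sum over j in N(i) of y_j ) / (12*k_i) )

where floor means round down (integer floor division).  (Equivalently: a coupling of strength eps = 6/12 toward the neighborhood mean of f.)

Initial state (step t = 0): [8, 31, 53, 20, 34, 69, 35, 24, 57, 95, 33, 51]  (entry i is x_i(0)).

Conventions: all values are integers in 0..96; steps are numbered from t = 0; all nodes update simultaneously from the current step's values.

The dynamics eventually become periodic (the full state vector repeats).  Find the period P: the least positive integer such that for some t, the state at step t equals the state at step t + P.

Simulating step by step:
t=0: [8, 31, 53, 20, 34, 69, 35, 24, 57, 95, 33, 51]
t=1: [44, 54, 70, 54, 62, 57, 69, 62, 59, 35, 63, 70]
t=2: [75, 73, 66, 71, 72, 72, 65, 69, 71, 72, 67, 66]
t=3: [55, 57, 63, 60, 58, 58, 64, 62, 58, 58, 64, 63]
t=4: [74, 74, 70, 71, 73, 73, 70, 71, 73, 73, 69, 70]
t=5: [55, 55, 60, 58, 56, 56, 60, 59, 56, 56, 60, 60]
t=6: [75, 75, 72, 73, 74, 74, 72, 73, 74, 74, 72, 72]
t=7: [53, 53, 57, 56, 54, 54, 57, 56, 54, 54, 57, 57]
t=8: [75, 75, 75, 75, 75, 75, 75, 75, 75, 75, 75, 75]
t=9: [53, 53, 53, 53, 53, 53, 53, 53, 53, 53, 53, 53]
t=10: [76, 76, 76, 76, 76, 76, 76, 76, 76, 76, 76, 76]
t=11: [51, 51, 51, 51, 51, 51, 51, 51, 51, 51, 51, 51]
t=12: [77, 77, 77, 77, 77, 77, 77, 77, 77, 77, 77, 77]
t=13: [49, 49, 49, 49, 49, 49, 49, 49, 49, 49, 49, 49]
t=14: [77, 77, 77, 77, 77, 77, 77, 77, 77, 77, 77, 77]

Answer: 2
Key observation: The state at step 12, [77, 77, 77, 77, 77, 77, 77, 77, 77, 77, 77, 77], reappears at step 14 — and no state repeats earlier — so the cycle the system enters has period 2.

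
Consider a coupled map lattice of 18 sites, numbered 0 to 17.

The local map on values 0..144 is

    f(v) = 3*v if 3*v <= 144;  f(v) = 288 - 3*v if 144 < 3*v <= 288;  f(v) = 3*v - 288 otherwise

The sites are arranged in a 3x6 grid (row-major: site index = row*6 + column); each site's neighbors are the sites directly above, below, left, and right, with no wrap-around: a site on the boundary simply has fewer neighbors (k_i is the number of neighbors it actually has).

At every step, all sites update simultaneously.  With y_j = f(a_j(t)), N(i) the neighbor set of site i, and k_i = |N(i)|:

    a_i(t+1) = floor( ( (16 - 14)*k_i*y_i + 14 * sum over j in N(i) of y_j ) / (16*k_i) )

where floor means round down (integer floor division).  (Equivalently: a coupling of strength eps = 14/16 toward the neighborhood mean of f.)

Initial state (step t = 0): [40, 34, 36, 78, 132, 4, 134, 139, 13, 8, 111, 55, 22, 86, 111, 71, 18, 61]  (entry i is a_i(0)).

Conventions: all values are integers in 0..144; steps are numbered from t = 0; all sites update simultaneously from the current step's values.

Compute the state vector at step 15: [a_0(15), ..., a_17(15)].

Answer: [40, 66, 18, 35, 26, 33, 73, 35, 61, 17, 20, 32, 37, 82, 33, 42, 31, 13]

Derivation:
t=0: [40, 34, 36, 78, 132, 4, 134, 139, 13, 8, 111, 55, 22, 86, 111, 71, 18, 61]
t=1: [109, 116, 70, 76, 45, 102, 106, 78, 71, 49, 73, 62, 71, 73, 47, 45, 72, 90]
t=2: [44, 57, 66, 110, 59, 105, 52, 57, 99, 91, 107, 43, 52, 87, 99, 120, 73, 78]
t=3: [125, 113, 60, 68, 43, 108, 127, 76, 51, 36, 75, 49, 86, 78, 32, 36, 55, 93]
t=4: [73, 80, 92, 111, 69, 122, 63, 80, 98, 98, 117, 49, 68, 61, 98, 108, 67, 116]
t=5: [72, 43, 30, 34, 64, 106, 71, 62, 16, 33, 76, 76, 99, 53, 43, 33, 57, 107]
t=6: [98, 93, 92, 95, 68, 72, 62, 96, 97, 79, 88, 43, 90, 86, 96, 113, 70, 81]
t=7: [49, 6, 5, 43, 39, 102, 19, 31, 14, 24, 77, 57, 60, 9, 24, 44, 44, 96]
t=8: [50, 74, 57, 75, 74, 104, 106, 43, 60, 87, 102, 36, 50, 83, 67, 97, 71, 108]
t=9: [59, 120, 83, 69, 38, 79, 121, 69, 92, 45, 62, 36, 47, 108, 54, 55, 26, 84]
t=10: [78, 76, 53, 94, 82, 103, 106, 52, 84, 86, 107, 68, 66, 106, 65, 114, 85, 85]
t=11: [46, 99, 45, 59, 22, 57, 84, 50, 88, 31, 45, 35, 37, 95, 46, 52, 39, 55]
t=12: [36, 121, 58, 99, 114, 89, 117, 33, 113, 99, 100, 122, 30, 113, 63, 118, 128, 112]
t=13: [73, 103, 53, 52, 19, 60, 94, 64, 76, 31, 53, 33, 61, 90, 61, 67, 48, 82]
t=14: [20, 88, 78, 97, 114, 81, 79, 34, 100, 100, 102, 93, 23, 91, 61, 110, 93, 111]
t=15: [40, 66, 18, 35, 26, 33, 73, 35, 61, 17, 20, 32, 37, 82, 33, 42, 31, 13]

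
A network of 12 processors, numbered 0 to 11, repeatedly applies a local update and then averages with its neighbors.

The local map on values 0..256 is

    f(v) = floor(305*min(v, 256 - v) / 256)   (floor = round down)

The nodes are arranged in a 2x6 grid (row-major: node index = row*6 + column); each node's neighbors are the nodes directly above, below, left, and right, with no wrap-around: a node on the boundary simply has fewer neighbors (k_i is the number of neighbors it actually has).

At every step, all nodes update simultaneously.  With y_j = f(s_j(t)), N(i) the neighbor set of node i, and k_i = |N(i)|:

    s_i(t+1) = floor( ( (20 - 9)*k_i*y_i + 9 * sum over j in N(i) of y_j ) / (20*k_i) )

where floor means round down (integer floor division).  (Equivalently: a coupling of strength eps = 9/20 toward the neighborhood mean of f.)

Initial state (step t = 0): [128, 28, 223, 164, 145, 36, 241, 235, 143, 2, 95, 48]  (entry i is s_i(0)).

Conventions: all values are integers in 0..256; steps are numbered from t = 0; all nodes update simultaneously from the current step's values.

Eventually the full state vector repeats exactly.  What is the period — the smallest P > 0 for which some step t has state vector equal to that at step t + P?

Simulating step by step:
t=0: [128, 28, 223, 164, 145, 36, 241, 235, 143, 2, 95, 48]
t=1: [94, 50, 62, 85, 112, 65, 49, 41, 83, 54, 90, 66]
t=2: [87, 67, 78, 96, 115, 89, 67, 58, 81, 81, 100, 84]
t=3: [92, 83, 93, 111, 126, 111, 82, 76, 91, 102, 115, 105]
t=4: [103, 100, 111, 129, 142, 134, 98, 94, 107, 123, 134, 129]
t=5: [119, 120, 132, 145, 140, 144, 116, 115, 128, 143, 144, 148]
t=6: [140, 141, 144, 135, 135, 133, 138, 140, 146, 136, 133, 130]
t=7: [138, 136, 134, 142, 144, 146, 139, 137, 134, 141, 145, 148]
t=8: [140, 142, 143, 136, 132, 130, 139, 141, 143, 137, 132, 129]
t=9: [137, 135, 135, 141, 146, 149, 138, 136, 135, 141, 146, 149]
t=10: [141, 143, 142, 137, 131, 127, 140, 142, 142, 137, 131, 127]
t=11: [136, 134, 135, 141, 147, 150, 137, 135, 135, 141, 147, 150]
t=12: [142, 144, 143, 136, 129, 126, 141, 143, 142, 136, 129, 126]
t=13: [135, 133, 135, 142, 149, 150, 135, 134, 135, 142, 149, 150]
t=14: [144, 145, 142, 135, 128, 126, 144, 144, 142, 135, 128, 126]
t=15: [132, 132, 135, 143, 150, 150, 133, 133, 136, 143, 150, 150]
t=16: [146, 146, 142, 134, 127, 126, 146, 145, 141, 134, 127, 126]
t=17: [131, 131, 136, 144, 149, 150, 131, 132, 137, 144, 149, 150]
t=18: [148, 146, 141, 133, 127, 126, 147, 146, 140, 133, 127, 126]
t=19: [128, 131, 137, 145, 150, 150, 129, 131, 138, 145, 150, 150]
t=20: [150, 147, 140, 132, 126, 126, 150, 147, 140, 132, 126, 126]
t=21: [126, 129, 138, 146, 149, 150, 126, 129, 138, 146, 149, 150]
t=22: [150, 149, 140, 131, 127, 126, 150, 149, 140, 131, 127, 126]
t=23: [126, 128, 137, 146, 150, 150, 126, 128, 137, 146, 150, 150]
t=24: [150, 150, 141, 131, 126, 126, 150, 150, 141, 131, 126, 126]
t=25: [126, 127, 137, 146, 149, 150, 126, 127, 137, 146, 149, 150]
t=26: [150, 149, 141, 131, 127, 126, 150, 149, 141, 131, 127, 126]
t=27: [126, 128, 137, 146, 150, 150, 126, 128, 137, 146, 150, 150]

Answer: 4
Key observation: The state at step 23, [126, 128, 137, 146, 150, 150, 126, 128, 137, 146, 150, 150], reappears at step 27 — and no state repeats earlier — so the cycle the system enters has period 4.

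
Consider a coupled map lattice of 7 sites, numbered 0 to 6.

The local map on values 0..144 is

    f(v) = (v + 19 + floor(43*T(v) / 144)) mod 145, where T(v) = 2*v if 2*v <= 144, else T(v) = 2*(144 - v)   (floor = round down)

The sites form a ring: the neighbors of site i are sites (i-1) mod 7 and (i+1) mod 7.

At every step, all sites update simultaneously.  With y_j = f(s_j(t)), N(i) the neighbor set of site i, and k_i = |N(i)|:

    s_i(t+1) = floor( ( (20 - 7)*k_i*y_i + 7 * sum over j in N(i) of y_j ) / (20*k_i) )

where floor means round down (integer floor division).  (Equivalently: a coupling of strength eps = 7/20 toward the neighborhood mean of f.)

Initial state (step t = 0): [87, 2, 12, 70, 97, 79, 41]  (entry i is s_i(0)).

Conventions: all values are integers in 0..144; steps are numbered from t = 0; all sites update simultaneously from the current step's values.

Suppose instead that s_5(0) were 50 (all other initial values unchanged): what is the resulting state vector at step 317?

Simulating step by step:
t=0: [87, 2, 12, 70, 97, 50, 41]
t=1: [109, 45, 51, 116, 133, 103, 96]
t=2: [42, 76, 81, 23, 9, 27, 93]
t=3: [104, 126, 122, 65, 41, 70, 118]
t=4: [3, 8, 28, 95, 98, 100, 27]
t=5: [31, 35, 71, 129, 118, 36, 44]
t=6: [72, 83, 100, 31, 19, 66, 83]
t=7: [135, 113, 36, 52, 65, 113, 134]
t=8: [12, 19, 68, 100, 98, 26, 11]
t=9: [39, 60, 91, 47, 104, 70, 40]
t=10: [86, 112, 128, 85, 39, 99, 90]
t=11: [115, 29, 32, 106, 102, 132, 141]
t=12: [18, 55, 57, 13, 3, 11, 13]
t=13: [55, 96, 96, 48, 28, 34, 39]
t=14: [108, 136, 134, 97, 70, 72, 83]
t=15: [28, 11, 36, 118, 133, 134, 113]
t=16: [48, 47, 56, 20, 11, 11, 16]
t=17: [85, 96, 95, 57, 38, 37, 51]
t=18: [132, 142, 137, 110, 84, 82, 102]
t=19: [11, 15, 13, 29, 114, 114, 27]
t=20: [41, 40, 44, 49, 15, 14, 47]
t=21: [85, 83, 89, 85, 51, 50, 82]
t=22: [138, 138, 139, 132, 106, 105, 131]
t=23: [14, 15, 14, 11, 3, 3, 10]
t=24: [39, 41, 40, 34, 25, 24, 33]
t=25: [79, 83, 80, 71, 60, 59, 70]
t=26: [135, 137, 136, 129, 116, 116, 128]
t=27: [13, 14, 13, 10, 6, 6, 10]
t=28: [38, 40, 38, 33, 29, 29, 33]
t=29: [78, 80, 78, 71, 66, 66, 71]
t=30: [135, 136, 135, 131, 125, 125, 131]
t=31: [13, 14, 13, 12, 10, 10, 12]
t=32: [39, 40, 39, 37, 34, 34, 37]
t=33: [80, 81, 80, 77, 73, 73, 77]
t=34: [136, 137, 136, 135, 134, 134, 135]
t=35: [14, 14, 14, 13, 13, 13, 13]
t=36: [40, 41, 40, 39, 39, 39, 39]
t=37: [82, 83, 82, 81, 81, 81, 81]
t=38: [137, 138, 137, 137, 137, 137, 137]
t=39: [15, 15, 15, 15, 15, 15, 15]
t=40: [42, 42, 42, 42, 42, 42, 42]
t=41: [86, 86, 86, 86, 86, 86, 86]
t=42: [139, 139, 139, 139, 139, 139, 139]
t=43: [15, 15, 15, 15, 15, 15, 15]

Answer: [86, 86, 86, 86, 86, 86, 86]
Key observation: The state at step 39, [15, 15, 15, 15, 15, 15, 15], reappears at step 43: the system is in a cycle of period 4 from step 39 on.  Therefore the state at step 317 equals the state at step 39 + ((317 - 39) mod 4) = 41, which is [86, 86, 86, 86, 86, 86, 86].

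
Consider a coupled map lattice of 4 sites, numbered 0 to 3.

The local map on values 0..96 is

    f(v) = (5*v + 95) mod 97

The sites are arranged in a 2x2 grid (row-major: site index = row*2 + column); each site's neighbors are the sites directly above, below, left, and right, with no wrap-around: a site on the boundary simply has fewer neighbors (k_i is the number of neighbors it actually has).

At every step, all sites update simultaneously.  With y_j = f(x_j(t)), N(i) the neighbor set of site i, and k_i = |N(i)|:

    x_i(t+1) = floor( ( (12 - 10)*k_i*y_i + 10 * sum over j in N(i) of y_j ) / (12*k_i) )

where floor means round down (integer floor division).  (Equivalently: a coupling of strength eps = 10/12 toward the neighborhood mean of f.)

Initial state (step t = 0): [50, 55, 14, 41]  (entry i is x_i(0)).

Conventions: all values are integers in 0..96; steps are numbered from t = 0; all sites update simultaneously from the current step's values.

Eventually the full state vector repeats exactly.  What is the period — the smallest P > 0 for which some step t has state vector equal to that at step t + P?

Answer: 4
Key observation: The state at step 63, [61, 13, 13, 61], reappears at step 67 — and no state repeats earlier — so the cycle the system enters has period 4.

Derivation:
t=0: [50, 55, 14, 41]
t=1: [70, 39, 37, 62]
t=2: [85, 46, 45, 78]
t=3: [32, 20, 19, 26]
t=4: [49, 38, 53, 44]
t=5: [74, 45, 41, 70]
t=6: [28, 60, 57, 25]
t=7: [46, 29, 42, 44]
t=8: [30, 31, 26, 29]
t=9: [44, 49, 45, 43]
t=10: [36, 26, 22, 35]
t=11: [31, 70, 67, 30]
t=12: [50, 54, 51, 49]
t=13: [64, 55, 52, 63]
t=14: [64, 33, 31, 63]
t=15: [55, 31, 29, 54]
t=16: [55, 73, 71, 54]
t=17: [69, 75, 74, 68]
t=18: [74, 54, 54, 74]
t=19: [74, 76, 76, 74]
t=20: [85, 78, 78, 85]
t=21: [5, 29, 29, 5]
t=22: [42, 26, 26, 42]
t=23: [28, 16, 16, 28]
t=24: [71, 47, 47, 71]
t=25: [42, 58, 58, 42]
t=26: [80, 27, 27, 80]
t=27: [31, 14, 14, 31]
t=28: [66, 58, 58, 66]
t=29: [84, 46, 46, 84]
t=30: [33, 30, 30, 33]
t=31: [53, 63, 63, 53]
t=32: [29, 61, 61, 29]
t=33: [17, 40, 40, 17]
t=34: [17, 69, 69, 17]
t=35: [57, 77, 77, 57]
t=36: [91, 89, 89, 91]
t=37: [56, 63, 63, 56]
t=38: [32, 73, 73, 32]
t=39: [70, 62, 62, 70]
t=40: [23, 50, 50, 23]
t=41: [47, 22, 22, 47]
t=42: [15, 34, 34, 15]
t=43: [71, 72, 72, 71]
t=44: [66, 62, 62, 66]
t=45: [20, 33, 33, 20]
t=46: [55, 11, 11, 55]
t=47: [57, 74, 74, 57]
t=48: [79, 87, 87, 79]
t=49: [38, 11, 11, 38]
t=50: [59, 84, 84, 59]
t=51: [25, 6, 6, 25]
t=52: [27, 26, 26, 27]
t=53: [31, 35, 35, 31]
t=54: [72, 59, 59, 72]
t=55: [12, 56, 56, 12]
t=56: [79, 62, 62, 79]
t=57: [15, 7, 7, 15]
t=58: [39, 66, 66, 39]
t=59: [46, 86, 86, 46]
t=60: [39, 35, 35, 39]
t=61: [79, 92, 92, 79]
t=62: [59, 15, 15, 59]
t=63: [61, 13, 13, 61]
t=64: [54, 20, 20, 54]
t=65: [13, 61, 61, 13]
t=66: [20, 54, 54, 20]
t=67: [61, 13, 13, 61]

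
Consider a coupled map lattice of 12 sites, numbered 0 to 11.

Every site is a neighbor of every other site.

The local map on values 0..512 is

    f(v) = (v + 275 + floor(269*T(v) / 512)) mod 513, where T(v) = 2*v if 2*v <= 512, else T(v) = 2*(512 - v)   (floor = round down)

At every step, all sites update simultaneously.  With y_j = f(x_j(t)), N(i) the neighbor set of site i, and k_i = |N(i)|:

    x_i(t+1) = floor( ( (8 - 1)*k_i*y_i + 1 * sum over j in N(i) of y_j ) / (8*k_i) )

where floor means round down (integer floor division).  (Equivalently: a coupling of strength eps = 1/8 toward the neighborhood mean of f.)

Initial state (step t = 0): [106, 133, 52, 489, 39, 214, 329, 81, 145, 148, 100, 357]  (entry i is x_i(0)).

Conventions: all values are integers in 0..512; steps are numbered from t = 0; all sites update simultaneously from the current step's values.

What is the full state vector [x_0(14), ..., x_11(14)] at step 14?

Simulating step by step:
t=0: [106, 133, 52, 489, 39, 214, 329, 81, 145, 148, 100, 357]
t=1: [462, 67, 367, 275, 343, 210, 282, 418, 88, 94, 452, 280]
t=2: [281, 398, 285, 289, 286, 208, 289, 283, 435, 446, 282, 289]
t=3: [283, 278, 283, 283, 283, 199, 283, 283, 276, 276, 283, 283]
t=4: [283, 283, 283, 283, 283, 184, 283, 283, 283, 283, 283, 283]
t=5: [283, 283, 283, 283, 283, 157, 283, 283, 283, 283, 283, 283]
t=6: [282, 282, 282, 282, 282, 108, 282, 282, 282, 282, 282, 282]
t=7: [287, 287, 287, 287, 287, 469, 287, 287, 287, 287, 287, 287]
t=8: [284, 284, 284, 284, 284, 277, 284, 284, 284, 284, 284, 284]
t=9: [285, 285, 285, 285, 285, 285, 285, 285, 285, 285, 285, 285]
t=10: [285, 285, 285, 285, 285, 285, 285, 285, 285, 285, 285, 285]
t=11: [285, 285, 285, 285, 285, 285, 285, 285, 285, 285, 285, 285]
t=12: [285, 285, 285, 285, 285, 285, 285, 285, 285, 285, 285, 285]
t=13: [285, 285, 285, 285, 285, 285, 285, 285, 285, 285, 285, 285]
t=14: [285, 285, 285, 285, 285, 285, 285, 285, 285, 285, 285, 285]

Answer: [285, 285, 285, 285, 285, 285, 285, 285, 285, 285, 285, 285]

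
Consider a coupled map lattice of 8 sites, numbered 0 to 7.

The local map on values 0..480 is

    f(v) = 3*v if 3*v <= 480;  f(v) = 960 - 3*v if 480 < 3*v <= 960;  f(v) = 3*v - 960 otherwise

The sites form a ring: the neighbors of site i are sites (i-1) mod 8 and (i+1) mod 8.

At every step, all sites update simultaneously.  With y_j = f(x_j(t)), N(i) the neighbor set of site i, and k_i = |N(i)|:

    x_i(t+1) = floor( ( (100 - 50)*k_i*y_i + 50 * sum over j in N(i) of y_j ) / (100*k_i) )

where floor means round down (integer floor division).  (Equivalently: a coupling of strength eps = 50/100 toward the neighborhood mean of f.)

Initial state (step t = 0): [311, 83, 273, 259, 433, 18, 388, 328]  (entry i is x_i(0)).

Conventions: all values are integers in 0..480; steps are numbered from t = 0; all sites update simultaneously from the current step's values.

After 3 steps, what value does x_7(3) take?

Answer: x_7(3) = 144

Derivation:
t=0: [311, 83, 273, 259, 433, 18, 388, 328]
t=1: [81, 166, 178, 211, 228, 162, 121, 69]
t=2: [288, 398, 410, 339, 338, 396, 351, 255]
t=3: [155, 208, 207, 109, 98, 150, 152, 144]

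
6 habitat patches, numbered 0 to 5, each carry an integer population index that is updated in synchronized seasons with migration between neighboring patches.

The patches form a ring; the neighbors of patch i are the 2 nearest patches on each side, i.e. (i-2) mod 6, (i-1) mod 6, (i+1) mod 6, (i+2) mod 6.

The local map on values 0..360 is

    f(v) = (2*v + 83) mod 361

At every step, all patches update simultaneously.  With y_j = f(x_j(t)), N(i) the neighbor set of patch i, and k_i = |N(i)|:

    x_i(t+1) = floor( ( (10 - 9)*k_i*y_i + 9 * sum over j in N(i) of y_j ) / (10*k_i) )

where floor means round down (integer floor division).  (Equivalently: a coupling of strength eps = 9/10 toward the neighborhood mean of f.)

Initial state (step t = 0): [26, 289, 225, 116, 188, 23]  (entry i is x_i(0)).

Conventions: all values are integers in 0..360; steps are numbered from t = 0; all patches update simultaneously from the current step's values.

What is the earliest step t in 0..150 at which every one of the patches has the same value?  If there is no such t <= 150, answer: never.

Simulating step by step:
t=0: [26, 289, 225, 116, 188, 23]  (not all equal)
t=1: [170, 198, 208, 188, 178, 203]  (not all equal)
t=2: [110, 107, 93, 113, 103, 92]  (not all equal)
t=3: [282, 288, 296, 283, 287, 296]  (not all equal)
t=4: [303, 300, 294, 303, 300, 294]  (not all equal)
t=5: [317, 319, 323, 317, 319, 323]  (not all equal)
t=6: [200, 199, 322, 200, 199, 322]  (not all equal)
t=7: [68, 69, 109, 68, 69, 109]  (not all equal)
t=8: [256, 256, 228, 256, 256, 228]  (not all equal)
t=9: [208, 208, 228, 208, 208, 228]  (not all equal)
t=10: [156, 156, 142, 156, 156, 142]  (not all equal)
t=11: [21, 21, 31, 21, 21, 31]  (not all equal)
t=12: [134, 134, 127, 134, 134, 127]  (not all equal)
t=13: [344, 344, 349, 344, 344, 349]  (not all equal)
t=14: [53, 53, 50, 53, 53, 50]  (not all equal)
t=15: [186, 186, 188, 186, 186, 188]  (not all equal)
t=16: [95, 95, 94, 95, 95, 94]  (not all equal)
t=17: [272, 272, 272, 272, 272, 272]  (all equal)

Answer: 17
Key observation: Synchronization is absorbing here: once all patches are equal they stay equal, and step 17 is the first all-equal step.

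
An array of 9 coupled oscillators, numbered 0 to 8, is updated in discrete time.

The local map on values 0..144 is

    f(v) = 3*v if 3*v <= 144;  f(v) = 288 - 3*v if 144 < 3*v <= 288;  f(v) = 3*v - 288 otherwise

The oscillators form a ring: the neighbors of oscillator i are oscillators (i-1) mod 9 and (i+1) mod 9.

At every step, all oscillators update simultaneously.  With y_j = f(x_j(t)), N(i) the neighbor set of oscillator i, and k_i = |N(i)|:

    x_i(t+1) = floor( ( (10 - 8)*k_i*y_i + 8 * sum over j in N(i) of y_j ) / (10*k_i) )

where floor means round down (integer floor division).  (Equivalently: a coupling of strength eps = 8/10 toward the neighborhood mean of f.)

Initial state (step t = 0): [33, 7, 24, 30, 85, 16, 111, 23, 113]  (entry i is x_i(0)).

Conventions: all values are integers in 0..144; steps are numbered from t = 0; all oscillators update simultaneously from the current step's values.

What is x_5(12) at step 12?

Answer: x_5(12) = 129

Derivation:
t=0: [33, 7, 24, 30, 85, 16, 111, 23, 113]
t=1: [48, 72, 58, 60, 61, 40, 55, 52, 77]
t=2: [80, 117, 94, 109, 112, 115, 125, 98, 121]
t=3: [64, 34, 42, 29, 48, 65, 42, 66, 36]
t=4: [103, 109, 100, 125, 100, 126, 98, 111, 96]
t=5: [19, 21, 52, 27, 73, 25, 55, 11, 26]
t=6: [67, 88, 84, 96, 76, 91, 67, 87, 51]
t=7: [81, 54, 16, 38, 18, 61, 34, 94, 72]
t=8: [88, 62, 105, 63, 98, 83, 64, 70, 34]
t=9: [86, 40, 85, 33, 56, 48, 66, 94, 61]
t=10: [96, 49, 94, 81, 121, 112, 78, 79, 35]
t=11: [98, 30, 75, 41, 52, 61, 50, 73, 41]
t=12: [86, 45, 97, 102, 117, 129, 97, 118, 54]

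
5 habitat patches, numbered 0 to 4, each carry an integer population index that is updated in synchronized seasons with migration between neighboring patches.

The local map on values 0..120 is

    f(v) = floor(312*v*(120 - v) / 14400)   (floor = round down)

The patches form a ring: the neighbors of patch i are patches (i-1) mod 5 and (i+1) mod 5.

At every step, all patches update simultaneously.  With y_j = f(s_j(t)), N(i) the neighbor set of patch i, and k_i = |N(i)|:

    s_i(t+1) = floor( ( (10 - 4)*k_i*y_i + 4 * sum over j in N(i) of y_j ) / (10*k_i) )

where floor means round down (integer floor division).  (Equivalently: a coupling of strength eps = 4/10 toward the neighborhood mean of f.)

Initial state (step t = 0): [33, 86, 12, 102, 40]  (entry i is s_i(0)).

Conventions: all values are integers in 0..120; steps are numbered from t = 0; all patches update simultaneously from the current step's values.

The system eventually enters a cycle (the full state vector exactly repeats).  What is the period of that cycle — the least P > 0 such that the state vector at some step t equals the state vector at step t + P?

Answer: 2
Key observation: The state at step 5, [73, 73, 73, 73, 73], reappears at step 7 — and no state repeats earlier — so the cycle the system enters has period 2.

Derivation:
t=0: [33, 86, 12, 102, 40]
t=1: [63, 55, 37, 42, 61]
t=2: [77, 74, 69, 70, 75]
t=3: [71, 73, 75, 74, 73]
t=4: [74, 74, 73, 73, 74]
t=5: [73, 73, 73, 73, 73]
t=6: [74, 74, 74, 74, 74]
t=7: [73, 73, 73, 73, 73]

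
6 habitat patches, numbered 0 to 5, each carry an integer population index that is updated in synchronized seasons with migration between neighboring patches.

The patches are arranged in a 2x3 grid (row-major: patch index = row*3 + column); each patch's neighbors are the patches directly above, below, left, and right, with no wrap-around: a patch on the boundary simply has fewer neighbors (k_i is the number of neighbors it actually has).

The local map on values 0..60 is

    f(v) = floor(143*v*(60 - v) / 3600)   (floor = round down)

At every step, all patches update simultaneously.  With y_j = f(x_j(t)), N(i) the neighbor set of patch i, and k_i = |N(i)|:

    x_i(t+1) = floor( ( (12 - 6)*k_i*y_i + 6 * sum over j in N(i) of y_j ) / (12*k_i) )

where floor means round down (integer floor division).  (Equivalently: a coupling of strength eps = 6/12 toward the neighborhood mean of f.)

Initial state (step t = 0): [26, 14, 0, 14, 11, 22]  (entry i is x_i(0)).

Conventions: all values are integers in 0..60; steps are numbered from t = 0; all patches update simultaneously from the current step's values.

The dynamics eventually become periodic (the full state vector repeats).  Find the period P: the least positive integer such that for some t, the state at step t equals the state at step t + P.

Simulating step by step:
t=0: [26, 14, 0, 14, 11, 22]
t=1: [30, 21, 14, 26, 24, 21]
t=2: [34, 31, 28, 34, 33, 30]
t=3: [35, 35, 35, 35, 35, 35]
t=4: [34, 34, 34, 34, 34, 34]
t=5: [35, 35, 35, 35, 35, 35]

Answer: 2
Key observation: The state at step 3, [35, 35, 35, 35, 35, 35], reappears at step 5 — and no state repeats earlier — so the cycle the system enters has period 2.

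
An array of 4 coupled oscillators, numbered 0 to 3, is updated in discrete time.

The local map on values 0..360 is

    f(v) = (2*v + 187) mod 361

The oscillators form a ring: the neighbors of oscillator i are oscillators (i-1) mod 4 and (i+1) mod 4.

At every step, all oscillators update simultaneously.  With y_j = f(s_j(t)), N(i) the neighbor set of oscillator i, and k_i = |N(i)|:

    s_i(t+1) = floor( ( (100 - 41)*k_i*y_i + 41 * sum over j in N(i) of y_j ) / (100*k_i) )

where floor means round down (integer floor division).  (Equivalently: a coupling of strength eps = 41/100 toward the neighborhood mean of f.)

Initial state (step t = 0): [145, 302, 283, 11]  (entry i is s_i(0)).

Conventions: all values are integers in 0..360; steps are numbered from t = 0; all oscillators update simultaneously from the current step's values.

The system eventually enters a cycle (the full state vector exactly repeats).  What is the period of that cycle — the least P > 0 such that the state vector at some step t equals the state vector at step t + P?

Answer: 18
Key observation: The state at step 18, [344, 345, 347, 346], reappears at step 36 — and no state repeats earlier — so the cycle the system enters has period 18.

Derivation:
t=0: [145, 302, 283, 11]
t=1: [125, 70, 75, 153]
t=2: [138, 277, 292, 162]
t=3: [94, 42, 63, 119]
t=4: [76, 226, 253, 104]
t=5: [263, 301, 259, 157]
t=6: [250, 182, 245, 225]
t=7: [287, 243, 281, 294]
t=8: [97, 197, 90, 44]
t=9: [113, 135, 105, 167]
t=10: [83, 74, 73, 112]
t=11: [287, 338, 275, 170]
t=12: [85, 94, 71, 109]
t=13: [222, 148, 206, 166]
t=14: [216, 176, 197, 197]
t=15: [233, 203, 211, 227]
t=16: [277, 247, 251, 275]
t=17: [79, 259, 262, 79]
t=18: [344, 345, 347, 346]
t=19: [154, 155, 157, 156]
t=20: [135, 136, 138, 137]
t=21: [97, 98, 100, 99]
t=22: [21, 22, 24, 23]
t=23: [230, 231, 233, 232]
t=24: [287, 288, 290, 289]
t=25: [40, 41, 43, 42]
t=26: [268, 269, 271, 270]
t=27: [2, 3, 5, 4]
t=28: [192, 193, 195, 194]
t=29: [211, 212, 214, 213]
t=30: [249, 250, 252, 251]
t=31: [325, 326, 328, 327]
t=32: [116, 117, 119, 118]
t=33: [59, 60, 62, 61]
t=34: [306, 307, 309, 308]
t=35: [78, 79, 81, 80]
t=36: [344, 345, 347, 346]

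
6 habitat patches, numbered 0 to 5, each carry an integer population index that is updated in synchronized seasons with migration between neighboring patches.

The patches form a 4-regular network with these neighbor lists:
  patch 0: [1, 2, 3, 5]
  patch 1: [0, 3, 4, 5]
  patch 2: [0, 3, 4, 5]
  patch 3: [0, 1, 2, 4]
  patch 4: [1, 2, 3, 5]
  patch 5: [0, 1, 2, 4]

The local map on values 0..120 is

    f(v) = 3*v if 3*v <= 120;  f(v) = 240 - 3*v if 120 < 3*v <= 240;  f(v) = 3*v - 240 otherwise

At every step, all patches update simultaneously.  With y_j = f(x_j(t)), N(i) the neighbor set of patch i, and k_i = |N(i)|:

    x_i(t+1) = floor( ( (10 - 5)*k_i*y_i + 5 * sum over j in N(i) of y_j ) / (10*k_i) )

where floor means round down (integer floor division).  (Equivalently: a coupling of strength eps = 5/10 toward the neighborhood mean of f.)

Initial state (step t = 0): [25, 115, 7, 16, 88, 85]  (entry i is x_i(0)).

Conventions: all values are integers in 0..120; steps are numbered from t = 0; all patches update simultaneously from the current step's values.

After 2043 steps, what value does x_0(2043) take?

Simulating step by step:
t=0: [25, 115, 7, 16, 88, 85]
t=1: [61, 72, 30, 52, 35, 35]
t=2: [66, 55, 88, 76, 90, 87]
t=3: [37, 50, 25, 27, 31, 31]
t=4: [97, 92, 84, 86, 88, 92]
t=5: [38, 34, 22, 24, 24, 33]
t=6: [99, 95, 77, 80, 78, 93]
t=7: [40, 35, 17, 14, 14, 34]
t=8: [97, 90, 63, 60, 58, 90]
t=9: [46, 40, 51, 54, 54, 39]
t=10: [101, 106, 90, 87, 89, 106]
t=11: [57, 62, 38, 35, 39, 63]
t=12: [75, 69, 99, 96, 99, 69]
t=13: [28, 35, 47, 44, 49, 36]
t=14: [94, 101, 98, 101, 99, 101]
t=15: [51, 59, 55, 58, 58, 58]
t=16: [77, 67, 73, 69, 66, 69]
t=17: [20, 34, 25, 30, 36, 30]
t=18: [74, 94, 81, 88, 98, 88]
t=19: [20, 36, 16, 26, 38, 26]
t=20: [69, 95, 65, 80, 96, 80]
t=21: [27, 32, 32, 21, 35, 21]
t=22: [80, 87, 87, 78, 92, 78]
t=23: [6, 16, 16, 12, 24, 12]
t=24: [30, 44, 44, 41, 57, 41]
t=25: [101, 103, 103, 105, 90, 105]
t=26: [67, 64, 64, 66, 51, 66]
t=27: [42, 50, 50, 48, 66, 48]
t=28: [103, 88, 88, 90, 67, 90]
t=29: [48, 33, 33, 34, 33, 34]
t=30: [98, 99, 99, 100, 99, 100]
t=31: [56, 57, 57, 58, 57, 58]
t=32: [69, 68, 68, 67, 68, 67]
t=33: [35, 36, 36, 37, 36, 37]
t=34: [107, 108, 108, 109, 108, 109]
t=35: [83, 84, 84, 85, 84, 85]
t=36: [11, 12, 12, 13, 12, 13]
t=37: [35, 36, 36, 37, 36, 37]

Answer: x_0(2043) = 83
Key observation: The state at step 33, [35, 36, 36, 37, 36, 37], reappears at step 37: the system is in a cycle of period 4 from step 33 on.  Therefore the state at step 2043 equals the state at step 33 + ((2043 - 33) mod 4) = 35, which is [83, 84, 84, 85, 84, 85].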